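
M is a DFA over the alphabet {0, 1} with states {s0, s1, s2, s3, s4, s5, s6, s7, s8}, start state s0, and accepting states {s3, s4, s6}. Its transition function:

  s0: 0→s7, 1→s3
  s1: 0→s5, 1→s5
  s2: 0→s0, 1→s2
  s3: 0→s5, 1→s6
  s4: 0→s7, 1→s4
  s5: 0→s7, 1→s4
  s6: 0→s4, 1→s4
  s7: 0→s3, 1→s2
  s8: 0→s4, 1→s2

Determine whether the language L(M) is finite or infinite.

State s4 is reachable from the start and can reach an accepting state, and it lies on the cycle s4 → s4.
Traversing that cycle any number of times yields accepted strings of unbounded length, so the language is infinite.

infinite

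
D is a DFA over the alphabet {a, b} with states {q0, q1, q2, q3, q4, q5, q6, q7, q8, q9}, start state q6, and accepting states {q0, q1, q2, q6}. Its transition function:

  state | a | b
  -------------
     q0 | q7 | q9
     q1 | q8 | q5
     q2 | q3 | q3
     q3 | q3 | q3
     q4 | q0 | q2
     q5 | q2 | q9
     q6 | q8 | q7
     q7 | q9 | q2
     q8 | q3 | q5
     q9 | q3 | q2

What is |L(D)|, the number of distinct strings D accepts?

5

The useful subgraph on states {q2, q5, q6, q7, q8, q9} is acyclic, so L(D) is finite; the longest accepting path visits 5 useful states, giving maximum string length 4.
Counting accepting paths from q6 by length: 1 of length 0, 1 of length 2, 2 of length 3, 1 of length 4. Total 5.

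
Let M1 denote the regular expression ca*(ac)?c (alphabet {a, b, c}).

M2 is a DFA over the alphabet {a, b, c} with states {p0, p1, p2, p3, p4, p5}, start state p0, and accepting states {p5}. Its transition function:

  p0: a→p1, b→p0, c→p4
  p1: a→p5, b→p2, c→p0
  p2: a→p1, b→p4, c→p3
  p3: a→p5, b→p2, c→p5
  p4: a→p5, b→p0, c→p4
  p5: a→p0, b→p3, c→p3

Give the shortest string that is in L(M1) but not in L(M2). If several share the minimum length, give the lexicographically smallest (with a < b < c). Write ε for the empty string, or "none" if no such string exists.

cc

The string cc is accepted by M1 but not by M2.
No shorter string lies in the difference, and cc is the lexicographically first length-2 string in L(M1) \ L(M2).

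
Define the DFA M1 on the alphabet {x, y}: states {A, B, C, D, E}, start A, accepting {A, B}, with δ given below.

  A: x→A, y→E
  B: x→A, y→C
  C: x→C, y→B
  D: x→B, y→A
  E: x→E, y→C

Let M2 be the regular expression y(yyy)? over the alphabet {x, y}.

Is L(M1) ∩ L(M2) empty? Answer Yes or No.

Converting the expression M2 to a DFA (subset construction, then merging equivalent states) gives the minimal DFA with states {r0, r1, r2, r3, r4, r5}, start state r0, accepting states {r2, r5} and transitions r0: x→r1, y→r2; r1: x→r1, y→r1; r2: x→r1, y→r3; r3: x→r1, y→r4; r4: x→r1, y→r5; r5: x→r1, y→r1.
Exploring the product automaton M1 × M2 from the start pair (A, r0), following both machines on each input symbol, reaches 9 state pairs: (A, r0), (A, r1), (E, r2), (E, r1), (C, r3), (C, r1), (B, r4), (B, r1), (C, r5).
M1 accepts in {A, B} and M2 accepts in {r2, r5}; no reachable pair has both components accepting, so no string drives both machines to acceptance simultaneously and L(M1) ∩ L(M2) = ∅.
So no string is accepted by both, and the intersection is empty.

Yes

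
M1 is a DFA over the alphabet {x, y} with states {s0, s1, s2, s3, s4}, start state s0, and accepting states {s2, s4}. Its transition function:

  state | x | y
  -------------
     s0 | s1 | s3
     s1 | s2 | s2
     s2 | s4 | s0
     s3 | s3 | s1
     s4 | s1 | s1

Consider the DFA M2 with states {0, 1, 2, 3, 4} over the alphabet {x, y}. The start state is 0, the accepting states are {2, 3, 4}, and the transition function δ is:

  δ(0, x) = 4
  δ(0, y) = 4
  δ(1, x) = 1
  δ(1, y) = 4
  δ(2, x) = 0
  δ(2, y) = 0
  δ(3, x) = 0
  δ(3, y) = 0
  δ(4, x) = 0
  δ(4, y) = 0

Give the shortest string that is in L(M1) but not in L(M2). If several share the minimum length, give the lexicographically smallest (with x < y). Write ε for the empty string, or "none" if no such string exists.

The string xx is accepted by M1 but not by M2.
No shorter string lies in the difference, and xx is the lexicographically first length-2 string in L(M1) \ L(M2).

xx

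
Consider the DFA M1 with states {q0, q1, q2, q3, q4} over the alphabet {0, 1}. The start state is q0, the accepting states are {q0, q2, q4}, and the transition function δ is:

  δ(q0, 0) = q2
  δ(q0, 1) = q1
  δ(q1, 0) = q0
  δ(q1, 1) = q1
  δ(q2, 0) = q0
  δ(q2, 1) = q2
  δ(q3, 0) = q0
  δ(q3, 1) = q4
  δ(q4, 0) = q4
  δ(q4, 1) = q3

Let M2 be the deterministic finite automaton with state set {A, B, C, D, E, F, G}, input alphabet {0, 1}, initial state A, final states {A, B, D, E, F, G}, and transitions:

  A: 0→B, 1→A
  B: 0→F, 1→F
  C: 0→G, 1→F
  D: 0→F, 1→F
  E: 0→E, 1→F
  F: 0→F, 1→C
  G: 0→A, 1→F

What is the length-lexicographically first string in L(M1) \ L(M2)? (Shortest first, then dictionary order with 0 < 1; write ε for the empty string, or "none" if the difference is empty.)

011

The string 011 is accepted by M1 but not by M2.
No shorter string lies in the difference, and 011 is the lexicographically first length-3 string in L(M1) \ L(M2).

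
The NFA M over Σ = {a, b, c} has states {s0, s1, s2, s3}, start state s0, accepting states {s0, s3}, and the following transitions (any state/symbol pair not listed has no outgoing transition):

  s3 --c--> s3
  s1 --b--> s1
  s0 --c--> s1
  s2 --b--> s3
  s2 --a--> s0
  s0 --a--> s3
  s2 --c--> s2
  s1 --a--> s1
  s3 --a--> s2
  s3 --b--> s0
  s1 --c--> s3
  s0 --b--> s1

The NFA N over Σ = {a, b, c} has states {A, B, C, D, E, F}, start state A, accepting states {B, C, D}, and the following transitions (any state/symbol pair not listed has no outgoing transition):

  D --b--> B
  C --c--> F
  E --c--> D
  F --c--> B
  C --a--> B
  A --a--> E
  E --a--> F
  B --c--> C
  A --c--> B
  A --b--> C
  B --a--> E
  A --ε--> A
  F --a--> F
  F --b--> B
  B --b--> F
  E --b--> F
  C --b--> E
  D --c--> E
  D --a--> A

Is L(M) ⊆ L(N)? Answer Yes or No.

No

The empty string ε is in L(M) but not in L(N).
So L(M) ⊄ L(N).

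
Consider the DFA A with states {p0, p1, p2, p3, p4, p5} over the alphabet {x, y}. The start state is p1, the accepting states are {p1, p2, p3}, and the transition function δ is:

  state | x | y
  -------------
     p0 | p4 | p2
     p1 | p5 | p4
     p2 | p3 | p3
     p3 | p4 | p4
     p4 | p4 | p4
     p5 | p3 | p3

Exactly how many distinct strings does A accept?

The useful subgraph on states {p1, p3, p5} is acyclic, so L(A) is finite; the longest accepting path visits 3 useful states, giving maximum string length 2.
Counting accepting paths from p1 by length: 1 of length 0, 2 of length 2. Total 3.

3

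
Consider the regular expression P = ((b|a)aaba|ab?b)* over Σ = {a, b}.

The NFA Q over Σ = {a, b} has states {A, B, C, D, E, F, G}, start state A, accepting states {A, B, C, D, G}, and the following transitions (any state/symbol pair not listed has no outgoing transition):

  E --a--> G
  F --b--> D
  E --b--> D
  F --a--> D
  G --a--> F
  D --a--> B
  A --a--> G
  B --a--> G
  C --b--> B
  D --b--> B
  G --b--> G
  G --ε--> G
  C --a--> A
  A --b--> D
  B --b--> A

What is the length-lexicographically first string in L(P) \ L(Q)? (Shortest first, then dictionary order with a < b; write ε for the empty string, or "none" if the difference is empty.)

The string baaba is accepted by P but not by Q.
No shorter string lies in the difference, and baaba is the lexicographically first length-5 string in L(P) \ L(Q).

baaba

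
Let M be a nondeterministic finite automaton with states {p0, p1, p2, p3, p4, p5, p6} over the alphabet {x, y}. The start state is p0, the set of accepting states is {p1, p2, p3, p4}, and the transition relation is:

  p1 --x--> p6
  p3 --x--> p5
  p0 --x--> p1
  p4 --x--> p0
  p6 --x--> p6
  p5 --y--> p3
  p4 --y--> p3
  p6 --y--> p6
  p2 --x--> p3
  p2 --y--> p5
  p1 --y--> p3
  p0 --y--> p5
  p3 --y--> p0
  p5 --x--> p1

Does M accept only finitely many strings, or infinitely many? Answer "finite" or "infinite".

infinite

State p0 is reachable from the start and can reach an accepting state, and it lies on the cycle p0 → p1 → p3 → p0.
Traversing that cycle any number of times yields accepted strings of unbounded length, so the language is infinite.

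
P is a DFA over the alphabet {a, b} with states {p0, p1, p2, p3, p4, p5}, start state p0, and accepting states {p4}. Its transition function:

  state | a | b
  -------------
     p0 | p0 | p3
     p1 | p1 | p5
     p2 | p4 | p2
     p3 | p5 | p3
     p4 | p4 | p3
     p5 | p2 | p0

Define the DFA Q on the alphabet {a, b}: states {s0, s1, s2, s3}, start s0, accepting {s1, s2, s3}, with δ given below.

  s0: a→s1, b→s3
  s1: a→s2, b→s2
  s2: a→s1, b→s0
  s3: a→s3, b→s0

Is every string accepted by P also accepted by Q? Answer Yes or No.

Yes

Exploring the product automaton P × Q from the start pair (p0, s0), following both machines on each input symbol, reaches 14 state pairs: (p0, s0), (p0, s1), (p3, s3), (p0, s2), (p3, s2), (p5, s3), (p3, s0), (p5, s1), (p2, s3), (p2, s2), (p4, s3), (p2, s0), (p4, s1), (p4, s2).
P accepts in {p4} and Q accepts in {s1, s2, s3}. The reachable pairs whose P-component is accepting are (p4, s3), (p4, s1), (p4, s2); in each of them the Q-component is accepting too, so the product for L(P) \ L(Q) (P-component accepting, Q-component rejecting) has no reachable accepting pair and the difference is empty.
Hence every string in L(P) is also in L(Q).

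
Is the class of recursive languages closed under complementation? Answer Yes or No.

Yes

Run the decider for L and flip its answer; since the decider halts on every input, this decides the complement.
So the recursive languages are closed under complement.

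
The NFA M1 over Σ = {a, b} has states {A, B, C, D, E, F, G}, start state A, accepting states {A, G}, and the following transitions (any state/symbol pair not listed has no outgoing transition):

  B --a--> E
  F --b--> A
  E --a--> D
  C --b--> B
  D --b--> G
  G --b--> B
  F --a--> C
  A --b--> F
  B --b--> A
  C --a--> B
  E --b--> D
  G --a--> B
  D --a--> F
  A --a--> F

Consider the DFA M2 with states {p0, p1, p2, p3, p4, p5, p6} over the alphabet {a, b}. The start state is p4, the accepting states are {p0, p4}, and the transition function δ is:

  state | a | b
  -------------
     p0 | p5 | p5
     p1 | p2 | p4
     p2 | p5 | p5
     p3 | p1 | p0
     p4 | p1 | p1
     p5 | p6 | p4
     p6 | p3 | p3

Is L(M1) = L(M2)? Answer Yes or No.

Exploring the product automaton M1 × M2 from the start pair (A, p4), following both machines on each input symbol, reaches 7 state pairs: (A, p4), (F, p1), (C, p2), (B, p5), (E, p6), (D, p3), (G, p0).
M1 accepts in {A, G} and M2 accepts in {p0, p4}. In every reachable pair the two components are either both accepting — (A, p4), (G, p0) — or both non-accepting, so no string is accepted by exactly one of the machines: L(M1) \ L(M2) and L(M2) \ L(M1) are both empty.
Hence every string is accepted by M1 iff it is accepted by M2, and the two languages coincide.

Yes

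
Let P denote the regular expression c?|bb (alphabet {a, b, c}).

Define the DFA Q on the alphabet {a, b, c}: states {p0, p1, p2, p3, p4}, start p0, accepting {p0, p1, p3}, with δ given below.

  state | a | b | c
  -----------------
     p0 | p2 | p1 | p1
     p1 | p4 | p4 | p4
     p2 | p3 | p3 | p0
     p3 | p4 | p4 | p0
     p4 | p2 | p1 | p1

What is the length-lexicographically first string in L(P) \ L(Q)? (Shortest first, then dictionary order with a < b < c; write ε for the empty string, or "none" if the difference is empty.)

bb

The string bb is accepted by P but not by Q.
No shorter string lies in the difference, and bb is the lexicographically first length-2 string in L(P) \ L(Q).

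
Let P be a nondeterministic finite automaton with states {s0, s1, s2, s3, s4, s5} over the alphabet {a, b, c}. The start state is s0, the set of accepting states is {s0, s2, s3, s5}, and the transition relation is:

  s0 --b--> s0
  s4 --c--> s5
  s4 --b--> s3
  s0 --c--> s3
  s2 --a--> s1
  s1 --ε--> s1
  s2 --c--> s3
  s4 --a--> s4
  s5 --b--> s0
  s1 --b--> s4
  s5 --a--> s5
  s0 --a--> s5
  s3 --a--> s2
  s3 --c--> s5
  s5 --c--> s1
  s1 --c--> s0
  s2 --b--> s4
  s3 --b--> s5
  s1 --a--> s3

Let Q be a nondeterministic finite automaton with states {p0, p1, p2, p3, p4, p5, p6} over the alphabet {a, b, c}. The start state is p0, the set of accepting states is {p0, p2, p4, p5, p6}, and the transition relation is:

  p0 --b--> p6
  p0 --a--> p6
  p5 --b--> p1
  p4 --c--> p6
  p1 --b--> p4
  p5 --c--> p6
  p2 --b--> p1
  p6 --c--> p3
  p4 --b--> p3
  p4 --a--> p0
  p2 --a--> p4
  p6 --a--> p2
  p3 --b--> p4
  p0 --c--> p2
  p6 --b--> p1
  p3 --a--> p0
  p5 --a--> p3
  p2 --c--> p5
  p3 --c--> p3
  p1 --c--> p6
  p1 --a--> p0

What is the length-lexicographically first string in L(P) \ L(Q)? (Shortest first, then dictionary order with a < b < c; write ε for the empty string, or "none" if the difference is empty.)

ab

The string ab is accepted by P but not by Q.
No shorter string lies in the difference, and ab is the lexicographically first length-2 string in L(P) \ L(Q).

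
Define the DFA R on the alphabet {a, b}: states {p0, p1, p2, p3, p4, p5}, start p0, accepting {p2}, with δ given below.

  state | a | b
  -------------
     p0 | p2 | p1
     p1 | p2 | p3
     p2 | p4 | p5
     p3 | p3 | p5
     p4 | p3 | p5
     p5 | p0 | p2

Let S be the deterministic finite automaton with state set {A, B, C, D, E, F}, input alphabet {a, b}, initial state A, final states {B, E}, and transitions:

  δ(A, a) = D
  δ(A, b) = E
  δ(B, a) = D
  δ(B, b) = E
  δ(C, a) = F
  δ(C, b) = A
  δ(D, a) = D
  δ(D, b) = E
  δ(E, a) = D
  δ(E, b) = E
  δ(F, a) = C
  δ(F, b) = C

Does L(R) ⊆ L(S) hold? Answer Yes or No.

No

The string a is in L(R) but not in L(S).
So L(R) ⊄ L(S).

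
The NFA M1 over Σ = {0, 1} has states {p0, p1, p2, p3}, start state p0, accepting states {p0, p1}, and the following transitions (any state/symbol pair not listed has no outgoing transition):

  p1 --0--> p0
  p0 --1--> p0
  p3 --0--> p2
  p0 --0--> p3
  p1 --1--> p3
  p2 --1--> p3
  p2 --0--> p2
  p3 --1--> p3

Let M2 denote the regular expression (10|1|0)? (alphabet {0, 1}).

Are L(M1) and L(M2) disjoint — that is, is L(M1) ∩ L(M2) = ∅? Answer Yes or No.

No

The empty string ε is accepted by both M1 and M2.
Hence L(M1) ∩ L(M2) ≠ ∅.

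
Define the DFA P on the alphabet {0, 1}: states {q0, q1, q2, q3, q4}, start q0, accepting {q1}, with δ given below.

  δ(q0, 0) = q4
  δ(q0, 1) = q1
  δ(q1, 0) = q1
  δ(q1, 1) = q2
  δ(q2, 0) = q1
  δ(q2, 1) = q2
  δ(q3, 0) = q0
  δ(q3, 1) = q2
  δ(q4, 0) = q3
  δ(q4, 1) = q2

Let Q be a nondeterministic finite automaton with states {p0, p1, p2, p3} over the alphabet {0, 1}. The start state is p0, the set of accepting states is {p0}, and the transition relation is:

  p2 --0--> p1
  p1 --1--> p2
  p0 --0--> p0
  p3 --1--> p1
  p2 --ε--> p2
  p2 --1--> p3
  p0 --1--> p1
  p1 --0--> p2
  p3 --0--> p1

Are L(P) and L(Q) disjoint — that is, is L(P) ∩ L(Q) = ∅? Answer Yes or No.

Exploring the product automaton P × Q from the start pair (q0, p0), following both machines on each input symbol, reaches 8 state pairs: (q0, p0), (q4, p0), (q1, p1), (q3, p0), (q2, p1), (q1, p2), (q2, p2), (q2, p3).
P accepts in {q1} and Q accepts in {p0}; no reachable pair has both components accepting, so no string drives both machines to acceptance simultaneously and L(P) ∩ L(Q) = ∅.
So no string is accepted by both, and the intersection is empty.

Yes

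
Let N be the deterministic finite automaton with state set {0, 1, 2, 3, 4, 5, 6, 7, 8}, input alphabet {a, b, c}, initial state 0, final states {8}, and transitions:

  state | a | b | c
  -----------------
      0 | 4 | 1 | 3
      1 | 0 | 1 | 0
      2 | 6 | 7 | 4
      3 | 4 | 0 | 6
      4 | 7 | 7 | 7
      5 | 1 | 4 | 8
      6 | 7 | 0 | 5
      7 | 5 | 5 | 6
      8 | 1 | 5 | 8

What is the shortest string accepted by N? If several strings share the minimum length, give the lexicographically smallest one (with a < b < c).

A breadth-first search from 0 reaches an accepting state first via the path 0 → 4 → 7 → 5 → 8 on input aaac.
No string of length < 4 is accepted (BFS exhausts all shorter strings without reaching an accepting state), and aaac is the lexicographically least accepting string of length 4.

aaac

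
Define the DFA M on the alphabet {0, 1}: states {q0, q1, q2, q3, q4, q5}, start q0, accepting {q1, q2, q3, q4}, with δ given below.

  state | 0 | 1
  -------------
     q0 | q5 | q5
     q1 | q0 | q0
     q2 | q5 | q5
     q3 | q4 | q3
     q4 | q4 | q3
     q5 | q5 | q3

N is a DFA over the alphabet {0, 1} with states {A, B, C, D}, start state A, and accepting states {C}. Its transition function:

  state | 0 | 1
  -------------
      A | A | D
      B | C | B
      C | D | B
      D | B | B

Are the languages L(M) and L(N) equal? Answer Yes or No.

The string 01 is accepted by M but rejected by N.
So L(M) ≠ L(N).

No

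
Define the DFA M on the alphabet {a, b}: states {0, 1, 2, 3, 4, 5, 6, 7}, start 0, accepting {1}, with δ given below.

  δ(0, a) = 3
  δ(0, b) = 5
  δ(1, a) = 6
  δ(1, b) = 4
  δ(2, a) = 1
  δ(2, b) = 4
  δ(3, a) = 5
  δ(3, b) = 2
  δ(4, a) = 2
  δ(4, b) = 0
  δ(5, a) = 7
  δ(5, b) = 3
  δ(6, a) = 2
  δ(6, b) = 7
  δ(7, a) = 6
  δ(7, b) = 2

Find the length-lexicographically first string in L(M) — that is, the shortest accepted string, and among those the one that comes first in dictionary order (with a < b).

A breadth-first search from 0 reaches an accepting state first via the path 0 → 3 → 2 → 1 on input aba.
No string of length < 3 is accepted (BFS exhausts all shorter strings without reaching an accepting state), and aba is the lexicographically least accepting string of length 3.

aba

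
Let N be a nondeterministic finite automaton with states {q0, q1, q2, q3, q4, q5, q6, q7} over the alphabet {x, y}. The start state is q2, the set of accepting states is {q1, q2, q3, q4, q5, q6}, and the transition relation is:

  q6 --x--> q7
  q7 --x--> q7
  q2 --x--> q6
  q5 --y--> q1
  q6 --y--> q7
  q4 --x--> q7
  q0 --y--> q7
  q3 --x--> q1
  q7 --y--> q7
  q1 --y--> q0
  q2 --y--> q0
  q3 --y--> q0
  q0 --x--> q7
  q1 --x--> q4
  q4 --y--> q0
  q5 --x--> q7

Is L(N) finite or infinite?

finite

The useful states (reachable from q2 and able to reach an accepting state) are {q2, q6}.
Restricted to these states the transition graph has no cycle, so every accepting path has bounded length and L is finite.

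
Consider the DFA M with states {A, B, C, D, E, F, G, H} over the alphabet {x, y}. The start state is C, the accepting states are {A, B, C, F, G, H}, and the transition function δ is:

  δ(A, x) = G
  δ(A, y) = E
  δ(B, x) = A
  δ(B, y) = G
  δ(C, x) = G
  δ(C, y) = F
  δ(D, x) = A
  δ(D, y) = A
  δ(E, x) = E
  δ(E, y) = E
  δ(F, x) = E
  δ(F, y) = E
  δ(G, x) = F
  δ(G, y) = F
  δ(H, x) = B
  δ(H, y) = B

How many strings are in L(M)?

5

The useful subgraph on states {C, F, G} is acyclic, so L(M) is finite; the longest accepting path visits 3 useful states, giving maximum string length 2.
Counting accepting paths from C by length: 1 of length 0, 2 of length 1, 2 of length 2. Total 5.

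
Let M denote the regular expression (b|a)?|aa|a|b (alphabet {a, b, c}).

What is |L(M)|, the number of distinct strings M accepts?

4

The expression has no Kleene star, so L(M) is finite. Expanding the alternatives gives {ε, a, b, aa}.
That is 1 of length 0, 2 of length 1, 1 of length 2: 4 strings in all.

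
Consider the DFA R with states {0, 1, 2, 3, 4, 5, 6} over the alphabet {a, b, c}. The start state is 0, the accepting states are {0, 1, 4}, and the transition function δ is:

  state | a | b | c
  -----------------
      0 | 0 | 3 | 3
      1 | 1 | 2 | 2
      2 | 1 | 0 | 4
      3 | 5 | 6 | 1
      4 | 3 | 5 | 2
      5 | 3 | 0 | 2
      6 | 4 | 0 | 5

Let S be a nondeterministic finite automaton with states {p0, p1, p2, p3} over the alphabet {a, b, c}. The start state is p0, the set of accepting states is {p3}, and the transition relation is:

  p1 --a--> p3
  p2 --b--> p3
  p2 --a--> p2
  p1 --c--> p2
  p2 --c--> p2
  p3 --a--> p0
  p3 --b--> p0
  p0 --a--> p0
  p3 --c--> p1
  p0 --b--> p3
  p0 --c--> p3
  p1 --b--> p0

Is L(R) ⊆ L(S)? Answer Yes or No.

The empty string ε is in L(R) but not in L(S).
So L(R) ⊄ L(S).

No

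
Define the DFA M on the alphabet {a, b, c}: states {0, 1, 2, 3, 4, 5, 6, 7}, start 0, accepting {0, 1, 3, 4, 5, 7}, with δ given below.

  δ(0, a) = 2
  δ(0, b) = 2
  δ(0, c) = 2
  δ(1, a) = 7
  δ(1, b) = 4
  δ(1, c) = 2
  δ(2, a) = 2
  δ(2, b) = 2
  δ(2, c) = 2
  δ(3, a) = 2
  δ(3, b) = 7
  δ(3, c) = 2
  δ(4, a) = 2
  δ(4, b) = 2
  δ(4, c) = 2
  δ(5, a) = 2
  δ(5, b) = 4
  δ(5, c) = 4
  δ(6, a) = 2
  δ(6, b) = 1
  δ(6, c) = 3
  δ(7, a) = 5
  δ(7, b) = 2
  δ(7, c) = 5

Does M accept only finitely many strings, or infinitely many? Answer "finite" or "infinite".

The useful states (reachable from 0 and able to reach an accepting state) are {0}.
Restricted to these states the transition graph has no cycle, so every accepting path has bounded length and L is finite.

finite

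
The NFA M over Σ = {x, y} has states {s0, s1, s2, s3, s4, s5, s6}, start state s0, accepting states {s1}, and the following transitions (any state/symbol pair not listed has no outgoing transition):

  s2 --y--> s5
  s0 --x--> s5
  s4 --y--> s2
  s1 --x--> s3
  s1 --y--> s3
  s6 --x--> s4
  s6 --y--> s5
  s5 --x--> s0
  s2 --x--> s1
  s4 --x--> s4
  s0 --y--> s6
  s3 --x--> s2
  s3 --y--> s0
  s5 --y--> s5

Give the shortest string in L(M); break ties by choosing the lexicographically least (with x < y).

A breadth-first search from s0 reaches an accepting state first via the path s0 → s6 → s4 → s2 → s1 on input yxyx.
No string of length < 4 is accepted (BFS exhausts all shorter strings without reaching an accepting state), and yxyx is the lexicographically least accepting string of length 4.

yxyx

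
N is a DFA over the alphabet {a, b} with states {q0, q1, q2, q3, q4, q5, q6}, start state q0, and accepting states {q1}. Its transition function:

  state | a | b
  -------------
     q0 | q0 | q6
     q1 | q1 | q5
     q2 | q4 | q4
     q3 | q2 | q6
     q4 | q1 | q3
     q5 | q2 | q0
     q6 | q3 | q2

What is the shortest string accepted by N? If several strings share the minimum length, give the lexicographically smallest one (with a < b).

bbaa

A breadth-first search from q0 reaches an accepting state first via the path q0 → q6 → q2 → q4 → q1 on input bbaa.
No string of length < 4 is accepted (BFS exhausts all shorter strings without reaching an accepting state), and bbaa is the lexicographically least accepting string of length 4.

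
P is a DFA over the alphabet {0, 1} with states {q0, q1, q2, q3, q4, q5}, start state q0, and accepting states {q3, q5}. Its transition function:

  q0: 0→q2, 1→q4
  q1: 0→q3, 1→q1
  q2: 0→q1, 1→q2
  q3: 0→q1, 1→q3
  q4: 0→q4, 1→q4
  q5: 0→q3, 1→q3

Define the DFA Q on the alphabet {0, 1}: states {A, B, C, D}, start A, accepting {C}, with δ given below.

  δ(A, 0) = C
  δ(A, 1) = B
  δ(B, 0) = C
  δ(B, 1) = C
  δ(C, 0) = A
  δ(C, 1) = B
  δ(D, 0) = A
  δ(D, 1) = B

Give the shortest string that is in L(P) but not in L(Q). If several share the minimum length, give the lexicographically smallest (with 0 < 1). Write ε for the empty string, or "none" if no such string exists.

The string 0001 is accepted by P but not by Q.
No shorter string lies in the difference, and 0001 is the lexicographically first length-4 string in L(P) \ L(Q).

0001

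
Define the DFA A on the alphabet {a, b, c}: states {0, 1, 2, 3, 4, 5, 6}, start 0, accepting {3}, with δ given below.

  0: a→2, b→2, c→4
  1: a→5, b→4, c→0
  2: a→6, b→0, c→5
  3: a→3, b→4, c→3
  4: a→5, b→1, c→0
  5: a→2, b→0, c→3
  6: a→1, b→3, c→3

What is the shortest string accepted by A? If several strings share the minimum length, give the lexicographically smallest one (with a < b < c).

A breadth-first search from 0 reaches an accepting state first via the path 0 → 2 → 6 → 3 on input aab.
No string of length < 3 is accepted (BFS exhausts all shorter strings without reaching an accepting state), and aab is the lexicographically least accepting string of length 3.

aab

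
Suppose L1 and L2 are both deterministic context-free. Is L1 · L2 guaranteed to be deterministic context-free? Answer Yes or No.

Take L₁ = {ε, c} (finite, hence regular and DCFL) and L₂ = {c aⁿbⁿ : n≥0} ∪ {cc aⁿb²ⁿ : n≥0} (a DCFL: the number of leading c's tells the DPDA whether to pop one stack symbol per b or per two b's). Then L₁L₂ ∩ cca⁺b* = {cc aⁿbⁿ : n≥1} ∪ {cc aⁿb²ⁿ : n≥1}. If L₁L₂ were a DCFL, so would be this intersection with a regular set, and a DPDA for it started from its configuration after reading cc would accept {aⁿbⁿ : n≥1} ∪ {aⁿb²ⁿ : n≥1}, which no deterministic PDA accepts (a DPDA for it would have a single run on aⁿb²ⁿ, accepting after the prefix aⁿbⁿ and accepting again after n more b's; an ordinary PDA that simulates it on a's and b's and, at any moment when it is accepting, may switch to reading only a fresh letter d while feeding each d to the simulation as a b, would accept aⁱbʲdᵏ (k≥1) exactly when both aⁱbʲ and aⁱbʲ⁺ᵏ are in the language, i.e. its language intersected with the regular set a*b*d⁺ would be exactly {aⁿbⁿdⁿ : n≥1} — impossible, since context-free languages are closed under intersection with regular sets and {aⁿbⁿdⁿ} is not context-free). Hence L₁L₂ is not a DCFL.

No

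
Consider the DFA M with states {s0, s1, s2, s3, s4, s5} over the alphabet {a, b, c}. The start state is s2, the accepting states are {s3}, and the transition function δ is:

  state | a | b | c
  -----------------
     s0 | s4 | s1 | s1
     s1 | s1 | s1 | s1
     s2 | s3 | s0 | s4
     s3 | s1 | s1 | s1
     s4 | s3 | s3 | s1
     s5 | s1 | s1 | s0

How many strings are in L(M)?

5

The useful subgraph on states {s0, s2, s3, s4} is acyclic, so L(M) is finite; the longest accepting path visits 4 useful states, giving maximum string length 3.
Counting accepting paths from s2 by length: 1 of length 1, 2 of length 2, 2 of length 3. Total 5.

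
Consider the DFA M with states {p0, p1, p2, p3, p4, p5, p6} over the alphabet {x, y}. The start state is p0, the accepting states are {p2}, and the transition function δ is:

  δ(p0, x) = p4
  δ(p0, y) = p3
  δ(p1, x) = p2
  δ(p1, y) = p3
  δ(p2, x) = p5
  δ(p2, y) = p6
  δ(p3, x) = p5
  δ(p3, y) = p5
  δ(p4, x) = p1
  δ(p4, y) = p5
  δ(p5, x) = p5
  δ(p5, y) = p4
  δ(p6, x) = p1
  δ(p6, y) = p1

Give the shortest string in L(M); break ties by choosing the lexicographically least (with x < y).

xxx

A breadth-first search from p0 reaches an accepting state first via the path p0 → p4 → p1 → p2 on input xxx.
No string of length < 3 is accepted (BFS exhausts all shorter strings without reaching an accepting state), and xxx is the lexicographically least accepting string of length 3.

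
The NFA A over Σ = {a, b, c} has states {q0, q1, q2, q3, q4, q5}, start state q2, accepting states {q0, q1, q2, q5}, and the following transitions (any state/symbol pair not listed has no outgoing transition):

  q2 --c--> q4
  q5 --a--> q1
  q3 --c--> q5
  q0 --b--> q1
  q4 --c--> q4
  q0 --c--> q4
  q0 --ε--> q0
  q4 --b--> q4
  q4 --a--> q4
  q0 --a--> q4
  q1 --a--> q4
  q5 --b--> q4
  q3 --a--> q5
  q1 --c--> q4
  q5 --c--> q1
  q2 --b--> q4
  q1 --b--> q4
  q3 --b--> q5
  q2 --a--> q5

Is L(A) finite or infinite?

The useful states (reachable from q2 and able to reach an accepting state) are {q1, q2, q5}.
Restricted to these states the transition graph has no cycle, so every accepting path has bounded length and L is finite.

finite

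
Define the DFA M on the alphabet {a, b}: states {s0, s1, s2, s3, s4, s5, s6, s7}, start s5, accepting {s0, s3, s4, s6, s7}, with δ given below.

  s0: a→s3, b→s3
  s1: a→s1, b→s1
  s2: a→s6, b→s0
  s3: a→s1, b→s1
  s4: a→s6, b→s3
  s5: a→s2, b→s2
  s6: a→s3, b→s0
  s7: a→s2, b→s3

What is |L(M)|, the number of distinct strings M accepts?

16

The useful subgraph on states {s0, s2, s3, s5, s6} is acyclic, so L(M) is finite; the longest accepting path visits 5 useful states, giving maximum string length 4.
Counting accepting paths from s5 by length: 4 of length 2, 8 of length 3, 4 of length 4. Total 16.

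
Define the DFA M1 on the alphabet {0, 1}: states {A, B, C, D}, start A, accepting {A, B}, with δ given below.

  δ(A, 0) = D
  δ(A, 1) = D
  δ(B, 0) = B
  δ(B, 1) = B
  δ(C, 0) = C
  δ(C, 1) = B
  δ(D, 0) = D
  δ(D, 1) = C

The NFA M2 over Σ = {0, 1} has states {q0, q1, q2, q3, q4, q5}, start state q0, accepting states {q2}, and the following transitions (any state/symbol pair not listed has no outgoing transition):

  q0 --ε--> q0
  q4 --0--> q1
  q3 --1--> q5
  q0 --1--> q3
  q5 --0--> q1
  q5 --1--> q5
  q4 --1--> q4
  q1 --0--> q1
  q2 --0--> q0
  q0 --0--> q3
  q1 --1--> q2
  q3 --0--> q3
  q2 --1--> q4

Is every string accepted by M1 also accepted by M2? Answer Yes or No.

The empty string ε is in L(M1) but not in L(M2).
So L(M1) ⊄ L(M2).

No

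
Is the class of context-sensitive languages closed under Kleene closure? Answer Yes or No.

An LBA guesses a factorisation of the input into blocks (marking block boundaries on a second track) and verifies each block with the LBA for L; this uses no space beyond the input, so L* is context-sensitive.
So the context-sensitive languages are closed under Kleene star.

Yes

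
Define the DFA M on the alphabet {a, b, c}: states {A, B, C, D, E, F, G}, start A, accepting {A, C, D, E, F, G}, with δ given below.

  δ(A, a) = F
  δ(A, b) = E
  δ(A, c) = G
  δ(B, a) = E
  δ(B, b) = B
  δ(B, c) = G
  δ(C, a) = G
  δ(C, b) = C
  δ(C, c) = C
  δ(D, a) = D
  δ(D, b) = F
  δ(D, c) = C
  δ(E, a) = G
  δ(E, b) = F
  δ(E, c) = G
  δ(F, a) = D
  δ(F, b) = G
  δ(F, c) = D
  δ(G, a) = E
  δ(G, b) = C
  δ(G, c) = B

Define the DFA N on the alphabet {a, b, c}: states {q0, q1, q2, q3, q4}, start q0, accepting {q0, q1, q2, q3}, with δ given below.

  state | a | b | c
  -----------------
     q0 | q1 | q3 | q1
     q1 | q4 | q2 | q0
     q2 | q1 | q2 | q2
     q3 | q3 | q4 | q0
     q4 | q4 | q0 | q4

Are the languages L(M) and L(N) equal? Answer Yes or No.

The string aa is accepted by M but rejected by N.
So L(M) ≠ L(N).

No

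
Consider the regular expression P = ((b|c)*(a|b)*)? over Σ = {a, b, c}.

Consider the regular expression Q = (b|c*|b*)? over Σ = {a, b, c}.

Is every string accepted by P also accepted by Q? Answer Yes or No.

The string a is in L(P) but not in L(Q).
So L(P) ⊄ L(Q).

No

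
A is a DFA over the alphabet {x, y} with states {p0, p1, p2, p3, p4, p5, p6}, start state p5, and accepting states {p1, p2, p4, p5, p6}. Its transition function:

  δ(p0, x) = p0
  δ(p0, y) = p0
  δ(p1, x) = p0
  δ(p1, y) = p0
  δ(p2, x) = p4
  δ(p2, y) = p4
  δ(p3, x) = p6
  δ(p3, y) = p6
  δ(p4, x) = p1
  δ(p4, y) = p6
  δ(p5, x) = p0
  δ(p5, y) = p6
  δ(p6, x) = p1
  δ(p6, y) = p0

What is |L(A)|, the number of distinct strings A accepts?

The useful subgraph on states {p1, p5, p6} is acyclic, so L(A) is finite; the longest accepting path visits 3 useful states, giving maximum string length 2.
Counting accepting paths from p5 by length: 1 of length 0, 1 of length 1, 1 of length 2. Total 3.

3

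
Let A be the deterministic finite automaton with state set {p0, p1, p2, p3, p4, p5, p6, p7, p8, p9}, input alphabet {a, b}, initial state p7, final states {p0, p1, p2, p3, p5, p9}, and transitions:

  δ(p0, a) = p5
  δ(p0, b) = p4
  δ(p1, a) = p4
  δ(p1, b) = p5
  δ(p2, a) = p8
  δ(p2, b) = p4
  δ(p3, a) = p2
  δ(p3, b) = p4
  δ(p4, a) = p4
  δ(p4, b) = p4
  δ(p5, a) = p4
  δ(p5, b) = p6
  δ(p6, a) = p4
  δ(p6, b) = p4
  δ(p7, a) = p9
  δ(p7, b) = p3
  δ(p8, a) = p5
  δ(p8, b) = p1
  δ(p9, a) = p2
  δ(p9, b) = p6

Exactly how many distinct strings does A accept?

The useful subgraph on states {p1, p2, p3, p5, p7, p8, p9} is acyclic, so L(A) is finite; the longest accepting path visits 6 useful states, giving maximum string length 5.
Counting accepting paths from p7 by length: 2 of length 1, 2 of length 2, 4 of length 4, 2 of length 5. Total 10.

10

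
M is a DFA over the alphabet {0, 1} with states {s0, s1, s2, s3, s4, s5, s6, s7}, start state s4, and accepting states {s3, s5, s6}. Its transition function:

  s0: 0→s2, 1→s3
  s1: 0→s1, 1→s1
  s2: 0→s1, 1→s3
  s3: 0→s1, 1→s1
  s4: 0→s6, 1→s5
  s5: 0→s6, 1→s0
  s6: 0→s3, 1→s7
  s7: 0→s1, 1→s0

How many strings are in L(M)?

11

The useful subgraph on states {s0, s2, s3, s4, s5, s6, s7} is acyclic, so L(M) is finite; the longest accepting path visits 7 useful states, giving maximum string length 6.
Counting accepting paths from s4 by length: 2 of length 1, 2 of length 2, 2 of length 3, 2 of length 4, 2 of length 5, 1 of length 6. Total 11.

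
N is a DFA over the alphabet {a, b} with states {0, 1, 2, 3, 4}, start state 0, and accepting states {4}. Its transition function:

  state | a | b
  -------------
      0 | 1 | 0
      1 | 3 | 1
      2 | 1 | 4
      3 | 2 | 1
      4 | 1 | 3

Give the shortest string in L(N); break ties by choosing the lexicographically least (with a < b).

A breadth-first search from 0 reaches an accepting state first via the path 0 → 1 → 3 → 2 → 4 on input aaab.
No string of length < 4 is accepted (BFS exhausts all shorter strings without reaching an accepting state), and aaab is the lexicographically least accepting string of length 4.

aaab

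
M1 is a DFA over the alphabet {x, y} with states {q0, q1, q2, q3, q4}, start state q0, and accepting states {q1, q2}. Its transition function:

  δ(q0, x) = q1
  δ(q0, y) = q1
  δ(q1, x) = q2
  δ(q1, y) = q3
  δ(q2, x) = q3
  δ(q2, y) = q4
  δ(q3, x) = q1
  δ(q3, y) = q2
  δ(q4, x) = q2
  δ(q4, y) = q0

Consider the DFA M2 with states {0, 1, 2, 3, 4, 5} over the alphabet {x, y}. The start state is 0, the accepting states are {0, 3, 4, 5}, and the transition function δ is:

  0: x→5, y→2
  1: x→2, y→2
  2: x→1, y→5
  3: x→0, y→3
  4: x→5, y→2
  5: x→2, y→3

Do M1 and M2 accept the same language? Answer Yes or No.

No

The string y is accepted by M1 but rejected by M2.
So L(M1) ≠ L(M2).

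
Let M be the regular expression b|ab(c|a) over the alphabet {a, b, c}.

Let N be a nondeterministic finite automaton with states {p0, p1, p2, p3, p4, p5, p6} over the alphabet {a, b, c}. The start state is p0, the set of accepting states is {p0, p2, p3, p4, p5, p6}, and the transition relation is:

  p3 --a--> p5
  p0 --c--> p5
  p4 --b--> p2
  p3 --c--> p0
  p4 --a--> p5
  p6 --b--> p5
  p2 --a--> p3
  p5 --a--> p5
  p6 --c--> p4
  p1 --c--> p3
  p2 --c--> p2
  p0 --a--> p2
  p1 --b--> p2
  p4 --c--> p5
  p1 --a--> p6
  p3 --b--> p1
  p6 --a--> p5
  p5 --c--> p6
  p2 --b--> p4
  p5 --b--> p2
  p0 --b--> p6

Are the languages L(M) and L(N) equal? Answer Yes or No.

No

The empty string ε is accepted by N but rejected by M.
So L(M) ≠ L(N).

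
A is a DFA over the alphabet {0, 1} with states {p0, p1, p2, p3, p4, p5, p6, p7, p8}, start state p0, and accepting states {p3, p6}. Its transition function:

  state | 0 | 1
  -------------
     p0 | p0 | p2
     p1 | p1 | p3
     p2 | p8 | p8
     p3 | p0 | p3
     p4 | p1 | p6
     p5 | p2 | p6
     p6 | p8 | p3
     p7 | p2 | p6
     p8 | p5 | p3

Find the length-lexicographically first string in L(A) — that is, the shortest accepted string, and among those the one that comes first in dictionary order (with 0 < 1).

101

A breadth-first search from p0 reaches an accepting state first via the path p0 → p2 → p8 → p3 on input 101.
No string of length < 3 is accepted (BFS exhausts all shorter strings without reaching an accepting state), and 101 is the lexicographically least accepting string of length 3.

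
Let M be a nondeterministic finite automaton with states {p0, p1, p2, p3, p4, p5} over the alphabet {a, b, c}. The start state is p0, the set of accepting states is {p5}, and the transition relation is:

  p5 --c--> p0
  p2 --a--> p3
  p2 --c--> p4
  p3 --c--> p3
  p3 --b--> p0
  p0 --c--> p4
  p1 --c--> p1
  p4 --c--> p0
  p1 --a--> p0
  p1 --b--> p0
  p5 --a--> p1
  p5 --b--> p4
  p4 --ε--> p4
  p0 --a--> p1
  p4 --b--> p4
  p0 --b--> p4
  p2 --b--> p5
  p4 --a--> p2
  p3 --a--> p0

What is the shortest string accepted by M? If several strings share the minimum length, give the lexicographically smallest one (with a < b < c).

bab

A breadth-first search from p0 reaches an accepting state first via the path p0 → p4 → p2 → p5 on input bab.
No string of length < 3 is accepted (BFS exhausts all shorter strings without reaching an accepting state), and bab is the lexicographically least accepting string of length 3.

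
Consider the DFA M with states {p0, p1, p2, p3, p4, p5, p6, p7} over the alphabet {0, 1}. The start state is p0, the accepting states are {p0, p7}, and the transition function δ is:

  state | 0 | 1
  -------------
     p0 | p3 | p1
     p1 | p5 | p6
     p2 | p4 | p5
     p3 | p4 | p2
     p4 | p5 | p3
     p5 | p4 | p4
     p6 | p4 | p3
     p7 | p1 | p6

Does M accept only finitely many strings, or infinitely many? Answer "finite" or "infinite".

The useful states (reachable from p0 and able to reach an accepting state) are {p0}.
Restricted to these states the transition graph has no cycle, so every accepting path has bounded length and L is finite.

finite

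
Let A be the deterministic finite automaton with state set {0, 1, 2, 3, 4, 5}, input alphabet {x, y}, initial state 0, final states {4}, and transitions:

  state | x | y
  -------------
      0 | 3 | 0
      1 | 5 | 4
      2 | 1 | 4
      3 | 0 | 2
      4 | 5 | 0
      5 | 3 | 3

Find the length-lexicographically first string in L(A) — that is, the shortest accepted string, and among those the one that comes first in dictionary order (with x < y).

xyy

A breadth-first search from 0 reaches an accepting state first via the path 0 → 3 → 2 → 4 on input xyy.
No string of length < 3 is accepted (BFS exhausts all shorter strings without reaching an accepting state), and xyy is the lexicographically least accepting string of length 3.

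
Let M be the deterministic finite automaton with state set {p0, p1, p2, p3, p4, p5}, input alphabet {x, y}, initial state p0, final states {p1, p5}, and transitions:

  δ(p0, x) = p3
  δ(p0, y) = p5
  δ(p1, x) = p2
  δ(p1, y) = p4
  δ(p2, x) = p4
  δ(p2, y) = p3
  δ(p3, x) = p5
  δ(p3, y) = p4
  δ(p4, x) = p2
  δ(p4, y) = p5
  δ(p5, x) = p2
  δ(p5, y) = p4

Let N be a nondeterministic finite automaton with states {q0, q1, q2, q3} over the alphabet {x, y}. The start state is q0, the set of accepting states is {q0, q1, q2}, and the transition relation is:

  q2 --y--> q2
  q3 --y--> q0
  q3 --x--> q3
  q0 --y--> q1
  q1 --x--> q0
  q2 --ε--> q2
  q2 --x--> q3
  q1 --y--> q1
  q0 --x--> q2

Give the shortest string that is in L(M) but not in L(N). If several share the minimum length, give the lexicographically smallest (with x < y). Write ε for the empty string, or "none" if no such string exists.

The string xx is accepted by M but not by N.
No shorter string lies in the difference, and xx is the lexicographically first length-2 string in L(M) \ L(N).

xx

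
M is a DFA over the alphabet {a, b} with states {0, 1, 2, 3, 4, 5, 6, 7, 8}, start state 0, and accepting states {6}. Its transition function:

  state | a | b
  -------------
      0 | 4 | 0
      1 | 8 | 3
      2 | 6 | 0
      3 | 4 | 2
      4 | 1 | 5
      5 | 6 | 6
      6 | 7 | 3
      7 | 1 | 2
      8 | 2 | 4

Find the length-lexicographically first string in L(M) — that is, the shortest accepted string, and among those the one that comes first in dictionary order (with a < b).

A breadth-first search from 0 reaches an accepting state first via the path 0 → 4 → 5 → 6 on input aba.
No string of length < 3 is accepted (BFS exhausts all shorter strings without reaching an accepting state), and aba is the lexicographically least accepting string of length 3.

aba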